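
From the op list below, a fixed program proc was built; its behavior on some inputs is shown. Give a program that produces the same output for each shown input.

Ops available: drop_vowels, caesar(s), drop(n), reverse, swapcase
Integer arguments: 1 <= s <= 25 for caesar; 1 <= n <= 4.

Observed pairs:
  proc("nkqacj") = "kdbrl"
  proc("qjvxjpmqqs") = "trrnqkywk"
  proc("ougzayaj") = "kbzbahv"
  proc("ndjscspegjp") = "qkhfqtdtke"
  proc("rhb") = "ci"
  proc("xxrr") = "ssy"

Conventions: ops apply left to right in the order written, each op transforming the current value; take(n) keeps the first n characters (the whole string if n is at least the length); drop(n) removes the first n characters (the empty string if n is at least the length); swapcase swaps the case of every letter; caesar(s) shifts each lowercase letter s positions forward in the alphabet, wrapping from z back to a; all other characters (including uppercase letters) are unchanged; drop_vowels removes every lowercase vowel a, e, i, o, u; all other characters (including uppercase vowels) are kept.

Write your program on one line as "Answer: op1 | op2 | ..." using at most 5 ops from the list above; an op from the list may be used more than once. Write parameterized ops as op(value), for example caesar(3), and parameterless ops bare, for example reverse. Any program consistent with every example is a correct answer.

swapcase | drop(1) | reverse | swapcase | caesar(1)

Check, running the answer program on each example:
  "nkqacj" -> "NKQACJ" -> "KQACJ" -> "JCAQK" -> "jcaqk" -> "kdbrl"
  "qjvxjpmqqs" -> "QJVXJPMQQS" -> "JVXJPMQQS" -> "SQQMPJXVJ" -> "sqqmpjxvj" -> "trrnqkywk"
  "ougzayaj" -> "OUGZAYAJ" -> "UGZAYAJ" -> "JAYAZGU" -> "jayazgu" -> "kbzbahv"
  "ndjscspegjp" -> "NDJSCSPEGJP" -> "DJSCSPEGJP" -> "PJGEPSCSJD" -> "pjgepscsjd" -> "qkhfqtdtke"
  "rhb" -> "RHB" -> "HB" -> "BH" -> "bh" -> "ci"
  "xxrr" -> "XXRR" -> "XRR" -> "RRX" -> "rrx" -> "ssy"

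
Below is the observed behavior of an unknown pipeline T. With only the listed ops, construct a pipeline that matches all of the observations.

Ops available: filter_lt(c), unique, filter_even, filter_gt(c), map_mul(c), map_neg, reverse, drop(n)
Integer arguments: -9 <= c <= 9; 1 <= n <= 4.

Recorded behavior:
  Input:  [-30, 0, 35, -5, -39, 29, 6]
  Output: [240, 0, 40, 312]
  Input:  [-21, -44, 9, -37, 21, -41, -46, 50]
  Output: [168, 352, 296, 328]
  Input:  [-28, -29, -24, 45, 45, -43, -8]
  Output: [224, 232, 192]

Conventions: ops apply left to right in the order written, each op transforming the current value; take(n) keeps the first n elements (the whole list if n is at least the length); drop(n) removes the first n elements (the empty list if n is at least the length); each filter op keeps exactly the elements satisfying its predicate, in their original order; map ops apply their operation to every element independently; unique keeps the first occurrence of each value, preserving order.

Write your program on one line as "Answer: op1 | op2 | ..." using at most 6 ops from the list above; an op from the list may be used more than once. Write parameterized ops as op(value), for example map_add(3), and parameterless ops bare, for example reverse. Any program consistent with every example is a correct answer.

reverse | drop(2) | reverse | map_neg | filter_gt(-1) | map_mul(8)

Check, running the answer program on each example:
  [-30, 0, 35, -5, -39, 29, 6] -> [6, 29, -39, -5, 35, 0, -30] -> [-39, -5, 35, 0, -30] -> [-30, 0, 35, -5, -39] -> [30, 0, -35, 5, 39] -> [30, 0, 5, 39] -> [240, 0, 40, 312]
  [-21, -44, 9, -37, 21, -41, -46, 50] -> [50, -46, -41, 21, -37, 9, -44, -21] -> [-41, 21, -37, 9, -44, -21] -> [-21, -44, 9, -37, 21, -41] -> [21, 44, -9, 37, -21, 41] -> [21, 44, 37, 41] -> [168, 352, 296, 328]
  [-28, -29, -24, 45, 45, -43, -8] -> [-8, -43, 45, 45, -24, -29, -28] -> [45, 45, -24, -29, -28] -> [-28, -29, -24, 45, 45] -> [28, 29, 24, -45, -45] -> [28, 29, 24] -> [224, 232, 192]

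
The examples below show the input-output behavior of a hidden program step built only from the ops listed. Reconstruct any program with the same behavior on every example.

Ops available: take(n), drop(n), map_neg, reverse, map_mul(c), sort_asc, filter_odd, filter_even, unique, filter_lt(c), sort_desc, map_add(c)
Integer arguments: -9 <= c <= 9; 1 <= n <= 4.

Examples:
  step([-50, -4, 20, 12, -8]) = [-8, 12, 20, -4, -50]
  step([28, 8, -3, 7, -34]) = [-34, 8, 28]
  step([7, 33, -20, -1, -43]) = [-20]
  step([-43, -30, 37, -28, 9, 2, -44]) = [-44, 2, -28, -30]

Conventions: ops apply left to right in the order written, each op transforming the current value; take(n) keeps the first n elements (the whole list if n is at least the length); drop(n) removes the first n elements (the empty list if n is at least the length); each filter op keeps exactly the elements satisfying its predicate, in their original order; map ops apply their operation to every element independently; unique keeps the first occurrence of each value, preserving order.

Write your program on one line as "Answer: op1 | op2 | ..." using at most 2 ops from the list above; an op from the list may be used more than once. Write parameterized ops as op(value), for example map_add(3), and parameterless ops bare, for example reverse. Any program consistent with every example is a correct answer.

reverse | filter_even

Check, running the answer program on each example:
  [-50, -4, 20, 12, -8] -> [-8, 12, 20, -4, -50] -> [-8, 12, 20, -4, -50]
  [28, 8, -3, 7, -34] -> [-34, 7, -3, 8, 28] -> [-34, 8, 28]
  [7, 33, -20, -1, -43] -> [-43, -1, -20, 33, 7] -> [-20]
  [-43, -30, 37, -28, 9, 2, -44] -> [-44, 2, 9, -28, 37, -30, -43] -> [-44, 2, -28, -30]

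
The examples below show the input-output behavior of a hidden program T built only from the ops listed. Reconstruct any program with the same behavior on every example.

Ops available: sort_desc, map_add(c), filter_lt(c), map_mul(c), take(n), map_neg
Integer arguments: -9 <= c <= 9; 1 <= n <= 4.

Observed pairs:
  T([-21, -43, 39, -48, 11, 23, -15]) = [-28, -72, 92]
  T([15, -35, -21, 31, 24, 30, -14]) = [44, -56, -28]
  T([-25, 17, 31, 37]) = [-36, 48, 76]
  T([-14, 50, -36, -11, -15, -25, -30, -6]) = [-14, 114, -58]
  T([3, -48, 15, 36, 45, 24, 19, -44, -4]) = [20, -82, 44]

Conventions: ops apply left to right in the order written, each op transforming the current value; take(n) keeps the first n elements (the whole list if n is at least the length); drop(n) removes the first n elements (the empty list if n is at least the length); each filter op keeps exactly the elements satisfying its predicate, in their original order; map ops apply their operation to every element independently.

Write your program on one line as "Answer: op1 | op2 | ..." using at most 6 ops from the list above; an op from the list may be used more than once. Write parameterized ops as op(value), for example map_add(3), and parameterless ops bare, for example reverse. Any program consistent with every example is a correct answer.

map_add(6) | take(3) | map_mul(-2) | map_add(-2) | map_neg

Check, running the answer program on each example:
  [-21, -43, 39, -48, 11, 23, -15] -> [-15, -37, 45, -42, 17, 29, -9] -> [-15, -37, 45] -> [30, 74, -90] -> [28, 72, -92] -> [-28, -72, 92]
  [15, -35, -21, 31, 24, 30, -14] -> [21, -29, -15, 37, 30, 36, -8] -> [21, -29, -15] -> [-42, 58, 30] -> [-44, 56, 28] -> [44, -56, -28]
  [-25, 17, 31, 37] -> [-19, 23, 37, 43] -> [-19, 23, 37] -> [38, -46, -74] -> [36, -48, -76] -> [-36, 48, 76]
  [-14, 50, -36, -11, -15, -25, -30, -6] -> [-8, 56, -30, -5, -9, -19, -24, 0] -> [-8, 56, -30] -> [16, -112, 60] -> [14, -114, 58] -> [-14, 114, -58]
  [3, -48, 15, 36, 45, 24, 19, -44, -4] -> [9, -42, 21, 42, 51, 30, 25, -38, 2] -> [9, -42, 21] -> [-18, 84, -42] -> [-20, 82, -44] -> [20, -82, 44]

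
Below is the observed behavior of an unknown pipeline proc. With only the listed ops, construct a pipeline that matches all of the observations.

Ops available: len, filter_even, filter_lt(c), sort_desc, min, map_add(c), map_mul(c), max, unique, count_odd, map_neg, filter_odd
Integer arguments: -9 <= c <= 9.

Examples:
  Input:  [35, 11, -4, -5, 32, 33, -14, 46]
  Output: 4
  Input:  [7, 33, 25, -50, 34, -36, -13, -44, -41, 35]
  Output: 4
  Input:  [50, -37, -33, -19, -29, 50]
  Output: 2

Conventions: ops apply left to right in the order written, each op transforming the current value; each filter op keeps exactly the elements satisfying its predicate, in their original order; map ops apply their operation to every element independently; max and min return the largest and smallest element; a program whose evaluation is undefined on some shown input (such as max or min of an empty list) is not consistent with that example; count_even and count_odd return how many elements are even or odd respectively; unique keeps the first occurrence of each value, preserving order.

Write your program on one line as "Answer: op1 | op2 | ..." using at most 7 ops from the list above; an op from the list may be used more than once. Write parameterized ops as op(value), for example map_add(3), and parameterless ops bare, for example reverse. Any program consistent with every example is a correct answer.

map_mul(7) | map_neg | map_mul(5) | sort_desc | map_add(-7) | count_odd

Check, running the answer program on each example:
  [35, 11, -4, -5, 32, 33, -14, 46] -> [245, 77, -28, -35, 224, 231, -98, 322] -> [-245, -77, 28, 35, -224, -231, 98, -322] -> [-1225, -385, 140, 175, -1120, -1155, 490, -1610] -> [490, 175, 140, -385, -1120, -1155, -1225, -1610] -> [483, 168, 133, -392, -1127, -1162, -1232, -1617] -> 4
  [7, 33, 25, -50, 34, -36, -13, -44, -41, 35] -> [49, 231, 175, -350, 238, -252, -91, -308, -287, 245] -> [-49, -231, -175, 350, -238, 252, 91, 308, 287, -245] -> [-245, -1155, -875, 1750, -1190, 1260, 455, 1540, 1435, -1225] -> [1750, 1540, 1435, 1260, 455, -245, -875, -1155, -1190, -1225] -> [1743, 1533, 1428, 1253, 448, -252, -882, -1162, -1197, -1232] -> 4
  [50, -37, -33, -19, -29, 50] -> [350, -259, -231, -133, -203, 350] -> [-350, 259, 231, 133, 203, -350] -> [-1750, 1295, 1155, 665, 1015, -1750] -> [1295, 1155, 1015, 665, -1750, -1750] -> [1288, 1148, 1008, 658, -1757, -1757] -> 2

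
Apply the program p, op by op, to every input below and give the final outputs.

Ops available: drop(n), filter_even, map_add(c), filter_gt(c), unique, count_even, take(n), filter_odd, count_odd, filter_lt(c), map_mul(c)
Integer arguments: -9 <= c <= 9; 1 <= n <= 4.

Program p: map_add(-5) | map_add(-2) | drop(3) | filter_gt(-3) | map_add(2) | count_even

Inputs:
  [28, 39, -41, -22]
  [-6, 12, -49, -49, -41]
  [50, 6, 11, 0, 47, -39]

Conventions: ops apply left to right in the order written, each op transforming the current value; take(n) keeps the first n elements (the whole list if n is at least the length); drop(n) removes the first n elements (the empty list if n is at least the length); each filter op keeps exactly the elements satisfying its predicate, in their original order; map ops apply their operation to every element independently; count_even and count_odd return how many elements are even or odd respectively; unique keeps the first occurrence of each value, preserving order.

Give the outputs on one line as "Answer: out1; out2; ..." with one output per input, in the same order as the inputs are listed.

Execution, op by op:
  [28, 39, -41, -22] -> [23, 34, -46, -27] -> [21, 32, -48, -29] -> [-29] -> [] -> [] -> 0
  [-6, 12, -49, -49, -41] -> [-11, 7, -54, -54, -46] -> [-13, 5, -56, -56, -48] -> [-56, -48] -> [] -> [] -> 0
  [50, 6, 11, 0, 47, -39] -> [45, 1, 6, -5, 42, -44] -> [43, -1, 4, -7, 40, -46] -> [-7, 40, -46] -> [40] -> [42] -> 1

0; 0; 1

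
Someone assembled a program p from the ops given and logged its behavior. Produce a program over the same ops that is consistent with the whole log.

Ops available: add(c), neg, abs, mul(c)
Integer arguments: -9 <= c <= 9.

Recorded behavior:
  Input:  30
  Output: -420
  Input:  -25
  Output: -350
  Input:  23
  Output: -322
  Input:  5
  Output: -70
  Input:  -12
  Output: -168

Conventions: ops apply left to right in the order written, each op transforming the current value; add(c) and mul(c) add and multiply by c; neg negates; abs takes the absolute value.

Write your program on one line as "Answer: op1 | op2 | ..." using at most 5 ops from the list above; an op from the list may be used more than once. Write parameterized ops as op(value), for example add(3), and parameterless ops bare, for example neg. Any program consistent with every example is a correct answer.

mul(7) | neg | abs | mul(-2)

Check, running the answer program on each example:
  30 -> 210 -> -210 -> 210 -> -420
  -25 -> -175 -> 175 -> 175 -> -350
  23 -> 161 -> -161 -> 161 -> -322
  5 -> 35 -> -35 -> 35 -> -70
  -12 -> -84 -> 84 -> 84 -> -168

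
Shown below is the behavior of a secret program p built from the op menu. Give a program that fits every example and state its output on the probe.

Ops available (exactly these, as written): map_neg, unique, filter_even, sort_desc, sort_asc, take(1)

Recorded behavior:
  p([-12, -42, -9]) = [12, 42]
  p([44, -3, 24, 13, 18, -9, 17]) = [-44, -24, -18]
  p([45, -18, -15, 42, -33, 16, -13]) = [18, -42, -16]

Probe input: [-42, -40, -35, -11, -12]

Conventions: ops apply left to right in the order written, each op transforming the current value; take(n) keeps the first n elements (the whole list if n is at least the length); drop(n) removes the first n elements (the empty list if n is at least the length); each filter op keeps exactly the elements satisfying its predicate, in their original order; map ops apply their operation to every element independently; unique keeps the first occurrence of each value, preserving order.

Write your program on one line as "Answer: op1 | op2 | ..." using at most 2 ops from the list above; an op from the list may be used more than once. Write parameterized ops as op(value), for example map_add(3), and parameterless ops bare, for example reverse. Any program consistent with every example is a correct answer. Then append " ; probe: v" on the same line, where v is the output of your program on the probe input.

filter_even | map_neg ; probe: [42, 40, 12]

Check, running the answer program on each example:
  [-12, -42, -9] -> [-12, -42] -> [12, 42]
  [44, -3, 24, 13, 18, -9, 17] -> [44, 24, 18] -> [-44, -24, -18]
  [45, -18, -15, 42, -33, 16, -13] -> [-18, 42, 16] -> [18, -42, -16]
  probe: [-42, -40, -35, -11, -12] -> [-42, -40, -12] -> [42, 40, 12]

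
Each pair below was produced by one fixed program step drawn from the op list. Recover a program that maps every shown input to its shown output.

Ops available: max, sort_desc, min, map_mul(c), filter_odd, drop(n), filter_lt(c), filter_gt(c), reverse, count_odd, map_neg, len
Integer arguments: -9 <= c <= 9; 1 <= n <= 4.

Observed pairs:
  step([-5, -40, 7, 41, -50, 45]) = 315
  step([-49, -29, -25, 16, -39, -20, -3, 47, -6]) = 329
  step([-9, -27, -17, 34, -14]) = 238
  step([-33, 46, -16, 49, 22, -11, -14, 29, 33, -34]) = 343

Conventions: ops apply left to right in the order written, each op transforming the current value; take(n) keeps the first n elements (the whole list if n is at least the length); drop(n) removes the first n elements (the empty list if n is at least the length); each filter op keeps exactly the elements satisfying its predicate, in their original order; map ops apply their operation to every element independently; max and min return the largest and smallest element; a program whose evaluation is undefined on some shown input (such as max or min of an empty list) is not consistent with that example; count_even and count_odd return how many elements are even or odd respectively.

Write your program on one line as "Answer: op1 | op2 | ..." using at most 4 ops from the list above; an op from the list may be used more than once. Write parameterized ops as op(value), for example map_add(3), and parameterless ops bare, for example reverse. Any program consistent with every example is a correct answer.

filter_gt(1) | map_mul(7) | reverse | max

Check, running the answer program on each example:
  [-5, -40, 7, 41, -50, 45] -> [7, 41, 45] -> [49, 287, 315] -> [315, 287, 49] -> 315
  [-49, -29, -25, 16, -39, -20, -3, 47, -6] -> [16, 47] -> [112, 329] -> [329, 112] -> 329
  [-9, -27, -17, 34, -14] -> [34] -> [238] -> [238] -> 238
  [-33, 46, -16, 49, 22, -11, -14, 29, 33, -34] -> [46, 49, 22, 29, 33] -> [322, 343, 154, 203, 231] -> [231, 203, 154, 343, 322] -> 343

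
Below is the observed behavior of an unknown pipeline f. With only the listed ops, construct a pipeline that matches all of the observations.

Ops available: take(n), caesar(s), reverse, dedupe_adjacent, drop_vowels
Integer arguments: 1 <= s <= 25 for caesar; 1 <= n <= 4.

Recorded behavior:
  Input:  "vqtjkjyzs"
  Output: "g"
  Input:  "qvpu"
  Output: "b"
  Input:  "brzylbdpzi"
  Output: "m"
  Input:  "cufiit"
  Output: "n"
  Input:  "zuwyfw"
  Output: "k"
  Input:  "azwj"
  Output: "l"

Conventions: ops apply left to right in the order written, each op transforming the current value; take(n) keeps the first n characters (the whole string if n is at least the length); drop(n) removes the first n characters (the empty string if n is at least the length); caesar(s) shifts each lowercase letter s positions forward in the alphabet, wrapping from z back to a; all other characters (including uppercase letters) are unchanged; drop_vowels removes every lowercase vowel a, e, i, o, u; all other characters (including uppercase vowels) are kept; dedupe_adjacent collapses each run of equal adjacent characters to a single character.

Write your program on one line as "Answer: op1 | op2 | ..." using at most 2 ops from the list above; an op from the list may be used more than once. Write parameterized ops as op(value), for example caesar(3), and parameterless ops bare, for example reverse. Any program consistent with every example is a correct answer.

take(1) | caesar(11)

Check, running the answer program on each example:
  "vqtjkjyzs" -> "v" -> "g"
  "qvpu" -> "q" -> "b"
  "brzylbdpzi" -> "b" -> "m"
  "cufiit" -> "c" -> "n"
  "zuwyfw" -> "z" -> "k"
  "azwj" -> "a" -> "l"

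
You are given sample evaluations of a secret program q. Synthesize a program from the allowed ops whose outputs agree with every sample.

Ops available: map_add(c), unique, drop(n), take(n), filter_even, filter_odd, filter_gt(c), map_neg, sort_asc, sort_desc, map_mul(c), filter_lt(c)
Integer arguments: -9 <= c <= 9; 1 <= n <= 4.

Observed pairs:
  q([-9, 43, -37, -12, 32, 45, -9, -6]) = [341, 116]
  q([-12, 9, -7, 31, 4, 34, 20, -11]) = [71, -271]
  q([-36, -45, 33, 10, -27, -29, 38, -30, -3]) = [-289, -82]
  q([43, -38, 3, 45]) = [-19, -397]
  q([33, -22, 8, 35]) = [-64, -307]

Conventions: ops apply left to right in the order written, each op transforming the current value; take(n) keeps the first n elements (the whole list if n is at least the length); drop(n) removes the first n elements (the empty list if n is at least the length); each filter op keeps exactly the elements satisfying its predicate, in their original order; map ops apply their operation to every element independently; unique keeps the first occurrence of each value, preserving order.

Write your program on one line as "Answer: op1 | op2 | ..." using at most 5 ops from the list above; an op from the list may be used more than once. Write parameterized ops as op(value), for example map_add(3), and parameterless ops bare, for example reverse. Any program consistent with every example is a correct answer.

map_neg | map_mul(9) | drop(2) | take(2) | map_add(8)

Check, running the answer program on each example:
  [-9, 43, -37, -12, 32, 45, -9, -6] -> [9, -43, 37, 12, -32, -45, 9, 6] -> [81, -387, 333, 108, -288, -405, 81, 54] -> [333, 108, -288, -405, 81, 54] -> [333, 108] -> [341, 116]
  [-12, 9, -7, 31, 4, 34, 20, -11] -> [12, -9, 7, -31, -4, -34, -20, 11] -> [108, -81, 63, -279, -36, -306, -180, 99] -> [63, -279, -36, -306, -180, 99] -> [63, -279] -> [71, -271]
  [-36, -45, 33, 10, -27, -29, 38, -30, -3] -> [36, 45, -33, -10, 27, 29, -38, 30, 3] -> [324, 405, -297, -90, 243, 261, -342, 270, 27] -> [-297, -90, 243, 261, -342, 270, 27] -> [-297, -90] -> [-289, -82]
  [43, -38, 3, 45] -> [-43, 38, -3, -45] -> [-387, 342, -27, -405] -> [-27, -405] -> [-27, -405] -> [-19, -397]
  [33, -22, 8, 35] -> [-33, 22, -8, -35] -> [-297, 198, -72, -315] -> [-72, -315] -> [-72, -315] -> [-64, -307]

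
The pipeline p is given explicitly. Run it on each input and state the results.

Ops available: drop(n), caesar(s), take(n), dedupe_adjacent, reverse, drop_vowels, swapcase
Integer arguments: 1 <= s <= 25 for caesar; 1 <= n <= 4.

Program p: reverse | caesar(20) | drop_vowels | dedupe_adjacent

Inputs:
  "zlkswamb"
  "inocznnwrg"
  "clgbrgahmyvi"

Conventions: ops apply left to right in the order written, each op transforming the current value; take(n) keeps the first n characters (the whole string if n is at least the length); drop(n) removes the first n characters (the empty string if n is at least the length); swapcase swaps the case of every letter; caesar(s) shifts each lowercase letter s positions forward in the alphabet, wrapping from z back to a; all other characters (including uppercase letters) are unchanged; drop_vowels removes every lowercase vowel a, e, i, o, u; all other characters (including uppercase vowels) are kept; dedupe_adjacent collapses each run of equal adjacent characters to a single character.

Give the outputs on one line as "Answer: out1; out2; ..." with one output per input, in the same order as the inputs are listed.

Execution, op by op:
  "zlkswamb" -> "bmawsklz" -> "vguqmeft" -> "vgqmft" -> "vgqmft"
  "inocznnwrg" -> "grwnnzconi" -> "alqhhtwihc" -> "lqhhtwhc" -> "lqhtwhc"
  "clgbrgahmyvi" -> "ivymhagrbglc" -> "cpsgbualvafw" -> "cpsgblvfw" -> "cpsgblvfw"

"vgqmft"; "lqhtwhc"; "cpsgblvfw"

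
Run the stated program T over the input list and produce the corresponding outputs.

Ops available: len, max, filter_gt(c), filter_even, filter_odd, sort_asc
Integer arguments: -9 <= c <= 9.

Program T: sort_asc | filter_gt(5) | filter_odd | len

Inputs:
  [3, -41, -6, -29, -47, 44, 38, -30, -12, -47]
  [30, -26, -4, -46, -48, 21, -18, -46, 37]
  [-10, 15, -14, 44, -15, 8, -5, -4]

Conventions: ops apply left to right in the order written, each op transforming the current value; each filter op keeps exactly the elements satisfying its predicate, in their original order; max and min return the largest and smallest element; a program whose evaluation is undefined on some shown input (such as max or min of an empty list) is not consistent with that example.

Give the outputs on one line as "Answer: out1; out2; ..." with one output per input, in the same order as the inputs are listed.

Execution, op by op:
  [3, -41, -6, -29, -47, 44, 38, -30, -12, -47] -> [-47, -47, -41, -30, -29, -12, -6, 3, 38, 44] -> [38, 44] -> [] -> 0
  [30, -26, -4, -46, -48, 21, -18, -46, 37] -> [-48, -46, -46, -26, -18, -4, 21, 30, 37] -> [21, 30, 37] -> [21, 37] -> 2
  [-10, 15, -14, 44, -15, 8, -5, -4] -> [-15, -14, -10, -5, -4, 8, 15, 44] -> [8, 15, 44] -> [15] -> 1

0; 2; 1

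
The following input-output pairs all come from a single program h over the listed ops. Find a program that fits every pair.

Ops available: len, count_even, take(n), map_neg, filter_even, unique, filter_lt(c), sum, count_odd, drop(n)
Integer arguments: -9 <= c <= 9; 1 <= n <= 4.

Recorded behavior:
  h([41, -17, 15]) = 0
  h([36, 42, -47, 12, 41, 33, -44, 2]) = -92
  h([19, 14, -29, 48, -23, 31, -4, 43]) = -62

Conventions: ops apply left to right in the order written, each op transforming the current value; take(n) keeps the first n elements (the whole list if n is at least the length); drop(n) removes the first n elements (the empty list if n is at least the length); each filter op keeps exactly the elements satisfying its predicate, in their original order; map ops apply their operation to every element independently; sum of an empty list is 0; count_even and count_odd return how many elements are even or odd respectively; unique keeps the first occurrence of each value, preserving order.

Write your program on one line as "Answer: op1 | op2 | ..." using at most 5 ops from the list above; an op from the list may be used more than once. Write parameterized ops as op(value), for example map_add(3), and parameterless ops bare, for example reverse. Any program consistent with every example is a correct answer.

map_neg | filter_even | filter_lt(4) | sum

Check, running the answer program on each example:
  [41, -17, 15] -> [-41, 17, -15] -> [] -> [] -> 0
  [36, 42, -47, 12, 41, 33, -44, 2] -> [-36, -42, 47, -12, -41, -33, 44, -2] -> [-36, -42, -12, 44, -2] -> [-36, -42, -12, -2] -> -92
  [19, 14, -29, 48, -23, 31, -4, 43] -> [-19, -14, 29, -48, 23, -31, 4, -43] -> [-14, -48, 4] -> [-14, -48] -> -62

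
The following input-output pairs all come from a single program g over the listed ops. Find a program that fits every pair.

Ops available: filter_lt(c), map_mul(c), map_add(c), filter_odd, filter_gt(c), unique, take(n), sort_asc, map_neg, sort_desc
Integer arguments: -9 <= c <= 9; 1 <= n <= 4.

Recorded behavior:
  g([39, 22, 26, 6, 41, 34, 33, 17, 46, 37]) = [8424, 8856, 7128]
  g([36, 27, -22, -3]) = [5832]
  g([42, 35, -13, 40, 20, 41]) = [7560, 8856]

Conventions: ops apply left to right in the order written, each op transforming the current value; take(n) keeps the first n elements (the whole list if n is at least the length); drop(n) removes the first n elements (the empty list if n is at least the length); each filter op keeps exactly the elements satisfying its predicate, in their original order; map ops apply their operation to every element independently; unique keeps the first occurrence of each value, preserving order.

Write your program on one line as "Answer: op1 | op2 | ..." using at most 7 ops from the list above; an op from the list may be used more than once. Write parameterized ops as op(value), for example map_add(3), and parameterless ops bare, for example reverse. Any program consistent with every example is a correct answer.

map_mul(-3) | filter_odd | take(3) | map_mul(9) | map_mul(-8) | filter_gt(6)

Check, running the answer program on each example:
  [39, 22, 26, 6, 41, 34, 33, 17, 46, 37] -> [-117, -66, -78, -18, -123, -102, -99, -51, -138, -111] -> [-117, -123, -99, -51, -111] -> [-117, -123, -99] -> [-1053, -1107, -891] -> [8424, 8856, 7128] -> [8424, 8856, 7128]
  [36, 27, -22, -3] -> [-108, -81, 66, 9] -> [-81, 9] -> [-81, 9] -> [-729, 81] -> [5832, -648] -> [5832]
  [42, 35, -13, 40, 20, 41] -> [-126, -105, 39, -120, -60, -123] -> [-105, 39, -123] -> [-105, 39, -123] -> [-945, 351, -1107] -> [7560, -2808, 8856] -> [7560, 8856]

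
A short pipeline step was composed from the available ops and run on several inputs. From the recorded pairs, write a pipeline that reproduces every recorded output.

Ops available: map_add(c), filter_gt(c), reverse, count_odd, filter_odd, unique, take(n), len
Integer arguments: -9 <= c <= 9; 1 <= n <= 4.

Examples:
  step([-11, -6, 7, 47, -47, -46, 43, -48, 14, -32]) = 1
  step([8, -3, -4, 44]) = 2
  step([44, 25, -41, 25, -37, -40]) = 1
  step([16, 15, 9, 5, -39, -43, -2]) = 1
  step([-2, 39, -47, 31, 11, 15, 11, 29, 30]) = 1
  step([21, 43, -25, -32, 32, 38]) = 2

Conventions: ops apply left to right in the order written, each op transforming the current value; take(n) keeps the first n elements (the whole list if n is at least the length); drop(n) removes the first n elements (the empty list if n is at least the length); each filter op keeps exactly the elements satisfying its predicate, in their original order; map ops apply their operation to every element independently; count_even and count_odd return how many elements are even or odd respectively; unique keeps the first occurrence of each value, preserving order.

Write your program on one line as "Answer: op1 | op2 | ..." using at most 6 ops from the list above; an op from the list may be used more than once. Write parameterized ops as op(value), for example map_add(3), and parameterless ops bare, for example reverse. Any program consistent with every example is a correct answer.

map_add(-1) | filter_gt(2) | unique | map_add(4) | count_odd

Check, running the answer program on each example:
  [-11, -6, 7, 47, -47, -46, 43, -48, 14, -32] -> [-12, -7, 6, 46, -48, -47, 42, -49, 13, -33] -> [6, 46, 42, 13] -> [6, 46, 42, 13] -> [10, 50, 46, 17] -> 1
  [8, -3, -4, 44] -> [7, -4, -5, 43] -> [7, 43] -> [7, 43] -> [11, 47] -> 2
  [44, 25, -41, 25, -37, -40] -> [43, 24, -42, 24, -38, -41] -> [43, 24, 24] -> [43, 24] -> [47, 28] -> 1
  [16, 15, 9, 5, -39, -43, -2] -> [15, 14, 8, 4, -40, -44, -3] -> [15, 14, 8, 4] -> [15, 14, 8, 4] -> [19, 18, 12, 8] -> 1
  [-2, 39, -47, 31, 11, 15, 11, 29, 30] -> [-3, 38, -48, 30, 10, 14, 10, 28, 29] -> [38, 30, 10, 14, 10, 28, 29] -> [38, 30, 10, 14, 28, 29] -> [42, 34, 14, 18, 32, 33] -> 1
  [21, 43, -25, -32, 32, 38] -> [20, 42, -26, -33, 31, 37] -> [20, 42, 31, 37] -> [20, 42, 31, 37] -> [24, 46, 35, 41] -> 2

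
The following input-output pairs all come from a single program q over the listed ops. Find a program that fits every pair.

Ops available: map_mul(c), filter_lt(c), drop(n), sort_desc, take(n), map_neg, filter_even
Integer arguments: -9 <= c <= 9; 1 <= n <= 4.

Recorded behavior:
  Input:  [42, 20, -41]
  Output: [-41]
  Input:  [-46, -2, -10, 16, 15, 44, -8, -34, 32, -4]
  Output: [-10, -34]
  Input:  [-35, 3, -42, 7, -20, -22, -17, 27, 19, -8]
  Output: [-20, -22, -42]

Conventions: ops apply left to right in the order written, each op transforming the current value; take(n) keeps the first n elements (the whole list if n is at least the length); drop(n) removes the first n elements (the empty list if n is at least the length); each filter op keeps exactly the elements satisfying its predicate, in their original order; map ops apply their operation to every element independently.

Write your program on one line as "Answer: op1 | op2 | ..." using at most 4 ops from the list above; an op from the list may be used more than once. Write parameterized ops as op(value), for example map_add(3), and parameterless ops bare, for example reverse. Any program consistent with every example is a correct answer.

drop(2) | filter_lt(-8) | take(3) | sort_desc

Check, running the answer program on each example:
  [42, 20, -41] -> [-41] -> [-41] -> [-41] -> [-41]
  [-46, -2, -10, 16, 15, 44, -8, -34, 32, -4] -> [-10, 16, 15, 44, -8, -34, 32, -4] -> [-10, -34] -> [-10, -34] -> [-10, -34]
  [-35, 3, -42, 7, -20, -22, -17, 27, 19, -8] -> [-42, 7, -20, -22, -17, 27, 19, -8] -> [-42, -20, -22, -17] -> [-42, -20, -22] -> [-20, -22, -42]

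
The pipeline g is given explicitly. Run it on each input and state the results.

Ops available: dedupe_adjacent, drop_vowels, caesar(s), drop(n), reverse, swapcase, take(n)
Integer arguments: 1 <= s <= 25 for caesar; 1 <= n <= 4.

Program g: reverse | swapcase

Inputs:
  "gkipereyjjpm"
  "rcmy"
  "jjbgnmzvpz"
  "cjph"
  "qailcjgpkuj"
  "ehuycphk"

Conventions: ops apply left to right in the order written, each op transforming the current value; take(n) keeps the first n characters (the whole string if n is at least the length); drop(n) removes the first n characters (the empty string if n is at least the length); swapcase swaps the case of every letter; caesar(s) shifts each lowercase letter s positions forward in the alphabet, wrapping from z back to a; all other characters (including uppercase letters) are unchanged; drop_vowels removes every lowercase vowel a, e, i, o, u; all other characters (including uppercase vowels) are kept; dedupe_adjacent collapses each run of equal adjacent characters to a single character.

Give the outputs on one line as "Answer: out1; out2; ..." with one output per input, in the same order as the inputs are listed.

Execution, op by op:
  "gkipereyjjpm" -> "mpjjyerepikg" -> "MPJJYEREPIKG"
  "rcmy" -> "ymcr" -> "YMCR"
  "jjbgnmzvpz" -> "zpvzmngbjj" -> "ZPVZMNGBJJ"
  "cjph" -> "hpjc" -> "HPJC"
  "qailcjgpkuj" -> "jukpgjcliaq" -> "JUKPGJCLIAQ"
  "ehuycphk" -> "khpcyuhe" -> "KHPCYUHE"

"MPJJYEREPIKG"; "YMCR"; "ZPVZMNGBJJ"; "HPJC"; "JUKPGJCLIAQ"; "KHPCYUHE"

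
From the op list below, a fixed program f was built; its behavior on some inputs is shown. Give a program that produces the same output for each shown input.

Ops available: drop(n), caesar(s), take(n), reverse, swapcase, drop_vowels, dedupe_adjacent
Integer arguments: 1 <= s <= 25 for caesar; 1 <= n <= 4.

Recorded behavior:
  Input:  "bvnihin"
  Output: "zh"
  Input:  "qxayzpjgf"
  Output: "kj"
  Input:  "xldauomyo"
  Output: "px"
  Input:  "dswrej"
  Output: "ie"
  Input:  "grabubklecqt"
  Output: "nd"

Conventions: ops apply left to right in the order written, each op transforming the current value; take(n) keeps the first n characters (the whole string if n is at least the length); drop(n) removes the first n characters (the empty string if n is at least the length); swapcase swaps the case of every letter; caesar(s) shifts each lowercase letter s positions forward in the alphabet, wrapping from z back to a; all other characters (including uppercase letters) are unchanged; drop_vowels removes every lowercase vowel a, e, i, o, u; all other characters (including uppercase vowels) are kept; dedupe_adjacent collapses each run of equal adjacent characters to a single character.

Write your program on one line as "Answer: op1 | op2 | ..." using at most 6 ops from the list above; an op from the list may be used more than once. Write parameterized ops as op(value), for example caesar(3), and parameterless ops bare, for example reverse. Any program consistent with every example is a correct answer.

drop_vowels | take(3) | caesar(12) | drop(1) | reverse

Check, running the answer program on each example:
  "bvnihin" -> "bvnhn" -> "bvn" -> "nhz" -> "hz" -> "zh"
  "qxayzpjgf" -> "qxyzpjgf" -> "qxy" -> "cjk" -> "jk" -> "kj"
  "xldauomyo" -> "xldmy" -> "xld" -> "jxp" -> "xp" -> "px"
  "dswrej" -> "dswrj" -> "dsw" -> "pei" -> "ei" -> "ie"
  "grabubklecqt" -> "grbbklcqt" -> "grb" -> "sdn" -> "dn" -> "nd"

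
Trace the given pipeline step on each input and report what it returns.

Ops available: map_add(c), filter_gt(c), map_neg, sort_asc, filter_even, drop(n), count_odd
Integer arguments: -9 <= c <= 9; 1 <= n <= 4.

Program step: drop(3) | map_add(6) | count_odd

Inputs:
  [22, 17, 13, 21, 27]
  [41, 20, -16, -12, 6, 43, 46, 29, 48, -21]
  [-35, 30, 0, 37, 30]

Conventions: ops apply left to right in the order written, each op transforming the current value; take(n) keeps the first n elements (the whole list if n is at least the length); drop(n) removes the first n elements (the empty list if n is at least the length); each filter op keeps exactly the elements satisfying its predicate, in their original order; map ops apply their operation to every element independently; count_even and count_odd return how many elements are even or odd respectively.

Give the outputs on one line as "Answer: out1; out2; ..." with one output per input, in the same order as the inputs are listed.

Execution, op by op:
  [22, 17, 13, 21, 27] -> [21, 27] -> [27, 33] -> 2
  [41, 20, -16, -12, 6, 43, 46, 29, 48, -21] -> [-12, 6, 43, 46, 29, 48, -21] -> [-6, 12, 49, 52, 35, 54, -15] -> 3
  [-35, 30, 0, 37, 30] -> [37, 30] -> [43, 36] -> 1

2; 3; 1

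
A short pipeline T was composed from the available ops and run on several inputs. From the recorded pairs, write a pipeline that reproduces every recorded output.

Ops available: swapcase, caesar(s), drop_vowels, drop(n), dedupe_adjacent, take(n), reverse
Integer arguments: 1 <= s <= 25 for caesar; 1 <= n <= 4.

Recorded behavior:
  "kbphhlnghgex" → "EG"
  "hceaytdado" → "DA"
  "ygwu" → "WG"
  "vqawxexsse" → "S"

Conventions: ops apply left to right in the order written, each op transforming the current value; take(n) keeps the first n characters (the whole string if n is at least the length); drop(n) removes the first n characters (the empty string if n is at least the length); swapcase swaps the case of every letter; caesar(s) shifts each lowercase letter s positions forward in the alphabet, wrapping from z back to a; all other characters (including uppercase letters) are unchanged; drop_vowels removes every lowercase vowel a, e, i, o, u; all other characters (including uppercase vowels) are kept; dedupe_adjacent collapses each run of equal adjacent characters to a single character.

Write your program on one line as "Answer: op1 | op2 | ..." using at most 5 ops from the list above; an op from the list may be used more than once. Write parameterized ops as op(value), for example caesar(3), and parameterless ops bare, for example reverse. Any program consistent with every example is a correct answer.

reverse | take(3) | drop(1) | dedupe_adjacent | swapcase

Check, running the answer program on each example:
  "kbphhlnghgex" -> "xeghgnlhhpbk" -> "xeg" -> "eg" -> "eg" -> "EG"
  "hceaytdado" -> "odadtyaech" -> "oda" -> "da" -> "da" -> "DA"
  "ygwu" -> "uwgy" -> "uwg" -> "wg" -> "wg" -> "WG"
  "vqawxexsse" -> "essxexwaqv" -> "ess" -> "ss" -> "s" -> "S"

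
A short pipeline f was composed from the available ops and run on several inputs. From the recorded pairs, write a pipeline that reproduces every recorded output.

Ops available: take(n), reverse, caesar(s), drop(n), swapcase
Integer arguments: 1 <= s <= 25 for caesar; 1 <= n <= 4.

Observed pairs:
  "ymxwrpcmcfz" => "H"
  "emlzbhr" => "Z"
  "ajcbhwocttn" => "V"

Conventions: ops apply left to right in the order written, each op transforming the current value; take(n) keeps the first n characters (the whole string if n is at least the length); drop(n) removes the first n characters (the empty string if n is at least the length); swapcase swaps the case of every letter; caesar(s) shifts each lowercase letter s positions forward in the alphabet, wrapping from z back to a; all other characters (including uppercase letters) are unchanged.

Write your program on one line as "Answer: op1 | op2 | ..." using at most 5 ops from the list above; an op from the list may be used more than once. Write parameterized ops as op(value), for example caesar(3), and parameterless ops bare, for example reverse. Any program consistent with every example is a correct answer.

caesar(8) | swapcase | drop(2) | reverse | take(1)

Check, running the answer program on each example:
  "ymxwrpcmcfz" -> "gufezxkuknh" -> "GUFEZXKUKNH" -> "FEZXKUKNH" -> "HNKUKXZEF" -> "H"
  "emlzbhr" -> "muthjpz" -> "MUTHJPZ" -> "THJPZ" -> "ZPJHT" -> "Z"
  "ajcbhwocttn" -> "irkjpewkbbv" -> "IRKJPEWKBBV" -> "KJPEWKBBV" -> "VBBKWEPJK" -> "V"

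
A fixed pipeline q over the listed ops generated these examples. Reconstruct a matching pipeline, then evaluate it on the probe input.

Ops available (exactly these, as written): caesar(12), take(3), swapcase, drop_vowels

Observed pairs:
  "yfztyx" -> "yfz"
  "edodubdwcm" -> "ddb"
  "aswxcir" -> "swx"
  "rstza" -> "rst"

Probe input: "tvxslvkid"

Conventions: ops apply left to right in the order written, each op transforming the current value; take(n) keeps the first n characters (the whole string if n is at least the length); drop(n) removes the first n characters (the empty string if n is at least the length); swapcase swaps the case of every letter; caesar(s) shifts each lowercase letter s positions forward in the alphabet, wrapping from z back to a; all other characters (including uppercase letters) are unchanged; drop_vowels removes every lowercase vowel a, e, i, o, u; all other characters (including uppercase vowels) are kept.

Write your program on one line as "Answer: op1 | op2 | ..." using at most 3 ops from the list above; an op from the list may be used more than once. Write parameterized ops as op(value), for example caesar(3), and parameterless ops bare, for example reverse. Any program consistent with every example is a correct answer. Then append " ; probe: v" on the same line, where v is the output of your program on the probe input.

drop_vowels | take(3) ; probe: "tvx"

Check, running the answer program on each example:
  "yfztyx" -> "yfztyx" -> "yfz"
  "edodubdwcm" -> "ddbdwcm" -> "ddb"
  "aswxcir" -> "swxcr" -> "swx"
  "rstza" -> "rstz" -> "rst"
  probe: "tvxslvkid" -> "tvxslvkd" -> "tvx"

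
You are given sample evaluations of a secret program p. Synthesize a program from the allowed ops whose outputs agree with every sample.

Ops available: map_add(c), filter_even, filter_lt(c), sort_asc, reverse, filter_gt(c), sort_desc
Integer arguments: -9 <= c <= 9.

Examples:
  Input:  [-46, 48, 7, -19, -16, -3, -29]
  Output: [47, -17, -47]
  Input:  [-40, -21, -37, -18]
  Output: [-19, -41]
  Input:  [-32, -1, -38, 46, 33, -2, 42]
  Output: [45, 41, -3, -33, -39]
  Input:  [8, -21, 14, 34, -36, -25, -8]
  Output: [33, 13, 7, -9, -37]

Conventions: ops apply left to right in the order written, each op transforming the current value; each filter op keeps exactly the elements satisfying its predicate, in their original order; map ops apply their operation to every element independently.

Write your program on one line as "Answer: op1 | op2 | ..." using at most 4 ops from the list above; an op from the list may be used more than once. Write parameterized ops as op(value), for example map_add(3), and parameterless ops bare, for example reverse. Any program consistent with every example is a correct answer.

sort_desc | filter_even | map_add(-1)

Check, running the answer program on each example:
  [-46, 48, 7, -19, -16, -3, -29] -> [48, 7, -3, -16, -19, -29, -46] -> [48, -16, -46] -> [47, -17, -47]
  [-40, -21, -37, -18] -> [-18, -21, -37, -40] -> [-18, -40] -> [-19, -41]
  [-32, -1, -38, 46, 33, -2, 42] -> [46, 42, 33, -1, -2, -32, -38] -> [46, 42, -2, -32, -38] -> [45, 41, -3, -33, -39]
  [8, -21, 14, 34, -36, -25, -8] -> [34, 14, 8, -8, -21, -25, -36] -> [34, 14, 8, -8, -36] -> [33, 13, 7, -9, -37]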